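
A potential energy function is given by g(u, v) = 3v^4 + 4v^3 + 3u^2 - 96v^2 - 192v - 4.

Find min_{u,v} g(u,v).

-1284

g(u,v) separates as P(u) + Q(v) − 4, so its minimum is min P + min Q − 4.
P'(u) = 6u vanishes at u ∈ {0}; Q'(v) = 12(v - 4)(v + 1)(v + 4) vanishes at v ∈ {-4, -1, 4}.
Local minima of P (where P''>0): P(0)=0. Local minima of Q: Q(-4)=-256, Q(4)=-1280.
So the global minimum of g is P(0) + Q(4) − 4 = 0 − 1280 − 4 = -1284, attained at (0, 4).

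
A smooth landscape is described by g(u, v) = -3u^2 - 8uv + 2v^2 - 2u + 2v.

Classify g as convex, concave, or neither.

g is quadratic, so its Hessian is the constant matrix H = [[-6, -8], [-8, 4]].
det(H) = -88, tr(H) = -2.
det(H) < 0, so H is indefinite: neither convex nor concave.

neither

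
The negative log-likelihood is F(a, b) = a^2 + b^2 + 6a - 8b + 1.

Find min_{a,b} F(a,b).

-24

F(a,b) separates as P(a) + Q(b) + 1, so its minimum is min P + min Q + 1.
P'(a) = 2a + 6 vanishes at a ∈ {-3}; Q'(b) = 2b - 8 vanishes at b ∈ {4}.
Local minima of P (where P''>0): P(-3)=-9. Local minima of Q: Q(4)=-16.
So the global minimum of F is P(-3) + Q(4) + 1 = -9 − 16 + 1 = -24, attained at (-3, 4).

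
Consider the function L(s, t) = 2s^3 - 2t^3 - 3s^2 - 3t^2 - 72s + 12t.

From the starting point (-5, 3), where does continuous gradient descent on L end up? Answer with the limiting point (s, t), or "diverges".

L is separable, so gradient descent decouples: s follows -∂L/∂s, t follows -∂L/∂t.
∂L/∂s = 6(s - 4)(s + 3); at s=-5 this is 108, so s decreases.
∂L/∂t = -6(t - 1)(t + 2); at t=3 this is -60, so t increases.
The s-coordinate has no critical point in that direction and runs off to infinity.

diverges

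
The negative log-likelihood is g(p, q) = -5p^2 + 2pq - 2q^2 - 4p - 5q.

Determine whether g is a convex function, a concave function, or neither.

concave

g is quadratic, so its Hessian is the constant matrix H = [[-10, 2], [2, -4]].
det(H) = 36, tr(H) = -14.
det(H) > 0 and tr(H) < 0, so H is negative definite everywhere: concave.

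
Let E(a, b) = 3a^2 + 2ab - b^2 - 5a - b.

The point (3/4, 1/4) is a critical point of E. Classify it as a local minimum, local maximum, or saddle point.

The Hessian of E is constant: H = [[6, 2], [2, -2]].
det(H) = 6·(-2) − 2² = -16.
Since det(H) < 0, H is indefinite and the critical point is a saddle point.

saddle point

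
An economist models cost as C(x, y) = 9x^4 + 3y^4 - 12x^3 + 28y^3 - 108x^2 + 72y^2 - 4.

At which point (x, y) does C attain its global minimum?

C(x,y) separates as P(x) + Q(y) − 4, so its minimum is min P + min Q − 4.
P'(x) = 36x(x - 3)(x + 2) vanishes at x ∈ {-2, 0, 3}; Q'(y) = 12y(y + 3)(y + 4) vanishes at y ∈ {-4, -3, 0}.
Local minima of P (where P''>0): P(-2)=-192, P(3)=-567. Local minima of Q: Q(-4)=128, Q(0)=0.
So the global minimum of C is P(3) + Q(0) − 4 = -567 + 0 − 4 = -571, attained at (3, 0).

(3, 0)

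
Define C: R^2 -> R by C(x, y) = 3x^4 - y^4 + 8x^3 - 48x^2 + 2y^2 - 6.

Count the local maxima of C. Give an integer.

2

C separates as a function of x plus a function of y, so ∇C=0 decouples.
∂C/∂x = 12x(x - 2)(x + 4) = 0 at x ∈ {-4, 0, 2}; ∂C/∂y = -4y(y - 1)(y + 1) = 0 at y ∈ {-1, 0, 1}.
The Hessian is diagonal: diag(C_xx, C_yy). Second derivatives: C_xx(-4)=288, C_xx(0)=-96, C_xx(2)=144; C_yy(-1)=-8, C_yy(0)=4, C_yy(1)=-8.
Local maxima occur where both diagonal entries negative: (0, -1), (0, 1). Count: 2.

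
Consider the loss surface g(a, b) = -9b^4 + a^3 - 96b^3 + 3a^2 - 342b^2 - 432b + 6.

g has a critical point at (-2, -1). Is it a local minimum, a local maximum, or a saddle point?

The mixed partial ∂²g/∂a∂b is 0, so the Hessian at any point is diag(g_aa, g_bb) = diag(6(a + 1), -36(3b^2 + 16b + 19)).
At (-2, -1): H = diag(-6, -216).
Both eigenvalues are negative, so H is negative definite: a local maximum.

local maximum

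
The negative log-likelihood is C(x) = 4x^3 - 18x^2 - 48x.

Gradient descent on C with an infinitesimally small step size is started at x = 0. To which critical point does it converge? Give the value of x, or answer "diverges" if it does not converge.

C'(x) = 12(x - 4)(x + 1), so C'(0) = -48.
Gradient descent moves in the -C' direction, i.e. x is increasing.
The nearest critical point in that direction is x = 4, where C'' = 60 > 0 (a local minimum). The iterate converges there.

4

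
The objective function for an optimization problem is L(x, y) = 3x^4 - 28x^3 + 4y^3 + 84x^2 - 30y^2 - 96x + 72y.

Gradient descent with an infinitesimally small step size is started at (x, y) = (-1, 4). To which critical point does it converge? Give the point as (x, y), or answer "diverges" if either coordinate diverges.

L is separable, so gradient descent decouples: x follows -∂L/∂x, y follows -∂L/∂y.
∂L/∂x = 12(x - 4)(x - 2)(x - 1); at x=-1 this is -360, so x increases.
∂L/∂y = 12(y - 3)(y - 2); at y=4 this is 24, so y decreases.
x converges to its nearest critical value 1 (a local min of the x-part); y converges to 3. The iterate converges to (1, 3).

(1, 3)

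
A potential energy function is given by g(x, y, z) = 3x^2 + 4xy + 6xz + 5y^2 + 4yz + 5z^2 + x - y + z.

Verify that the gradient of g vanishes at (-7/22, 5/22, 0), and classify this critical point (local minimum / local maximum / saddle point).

local minimum

∇g = (6x + 4y + 6z + 1, 4x + 10y + 4z - 1, 6x + 4y + 10z + 1); substituting (-7/22, 5/22, 0) gives ∇g = (0, 0, 0), so (-7/22, 5/22, 0) is indeed a critical point.
The Hessian is constant: H = [[6, 4, 6], [4, 10, 4], [6, 4, 10]].
Leading principal minors: Δ₁ = 6, Δ₂ = 44, Δ₃ = 176.
All leading minors are positive, so H is positive definite: a local minimum.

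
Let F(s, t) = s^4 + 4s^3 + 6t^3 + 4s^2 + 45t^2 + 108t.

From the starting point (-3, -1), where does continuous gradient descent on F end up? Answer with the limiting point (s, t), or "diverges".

(-2, -2)

F is separable, so gradient descent decouples: s follows -∂F/∂s, t follows -∂F/∂t.
∂F/∂s = 4s(s + 1)(s + 2); at s=-3 this is -24, so s increases.
∂F/∂t = 18(t + 2)(t + 3); at t=-1 this is 36, so t decreases.
s converges to its nearest critical value -2 (a local min of the s-part); t converges to -2. The iterate converges to (-2, -2).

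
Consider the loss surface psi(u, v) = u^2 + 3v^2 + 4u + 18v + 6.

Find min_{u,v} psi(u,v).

-25

psi(u,v) separates as P(u) + Q(v) + 6, so its minimum is min P + min Q + 6.
P'(u) = 2u + 4 vanishes at u ∈ {-2}; Q'(v) = 6v + 18 vanishes at v ∈ {-3}.
Local minima of P (where P''>0): P(-2)=-4. Local minima of Q: Q(-3)=-27.
So the global minimum of psi is P(-2) + Q(-3) + 6 = -4 − 27 + 6 = -25, attained at (-2, -3).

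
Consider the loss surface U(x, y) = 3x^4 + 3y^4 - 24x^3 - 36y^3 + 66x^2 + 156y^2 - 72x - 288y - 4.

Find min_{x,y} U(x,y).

-223

U(x,y) separates as P(x) + Q(y) − 4, so its minimum is min P + min Q − 4.
P'(x) = 12(x - 3)(x - 2)(x - 1) vanishes at x ∈ {1, 2, 3}; Q'(y) = 12(y - 4)(y - 3)(y - 2) vanishes at y ∈ {2, 3, 4}.
Local minima of P (where P''>0): P(1)=-27, P(3)=-27. Local minima of Q: Q(2)=-192, Q(4)=-192.
So the global minimum of U is P(1) + Q(2) − 4 = -27 − 192 − 4 = -223, attained at (1, 2).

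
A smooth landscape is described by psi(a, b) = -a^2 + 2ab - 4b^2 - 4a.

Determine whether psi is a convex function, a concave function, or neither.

concave

psi is quadratic, so its Hessian is the constant matrix H = [[-2, 2], [2, -8]].
det(H) = 12, tr(H) = -10.
det(H) > 0 and tr(H) < 0, so H is negative definite everywhere: concave.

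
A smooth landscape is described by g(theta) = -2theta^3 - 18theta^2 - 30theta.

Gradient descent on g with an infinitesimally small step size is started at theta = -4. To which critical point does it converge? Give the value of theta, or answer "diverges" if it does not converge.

-5

g'(theta) = -6(theta + 1)(theta + 5), so g'(-4) = 18.
Gradient descent moves in the -g' direction, i.e. theta is decreasing.
The nearest critical point in that direction is theta = -5, where g'' = 24 > 0 (a local minimum). The iterate converges there.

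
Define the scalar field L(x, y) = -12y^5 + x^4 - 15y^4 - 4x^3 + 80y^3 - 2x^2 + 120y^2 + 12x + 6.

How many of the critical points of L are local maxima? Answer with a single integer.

2

L separates as a function of x plus a function of y, so ∇L=0 decouples.
∂L/∂x = 4(x - 3)(x - 1)(x + 1) = 0 at x ∈ {-1, 1, 3}; ∂L/∂y = -60y(y - 2)(y + 1)(y + 2) = 0 at y ∈ {-2, -1, 0, 2}.
The Hessian is diagonal: diag(L_xx, L_yy). Second derivatives: L_xx(-1)=32, L_xx(1)=-16, L_xx(3)=32; L_yy(-2)=480, L_yy(-1)=-180, L_yy(0)=240, L_yy(2)=-1440.
Local maxima occur where both diagonal entries negative: (1, -1), (1, 2). Count: 2.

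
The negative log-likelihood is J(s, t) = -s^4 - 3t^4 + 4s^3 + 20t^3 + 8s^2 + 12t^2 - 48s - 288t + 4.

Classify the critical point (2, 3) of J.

local minimum

The mixed partial ∂²J/∂s∂t is 0, so the Hessian at any point is diag(J_ss, J_tt) = diag(4(-3s^2 + 6s + 4), 12(-3t^2 + 10t + 2)).
At (2, 3): H = diag(16, 60).
Both eigenvalues are positive, so H is positive definite: a local minimum.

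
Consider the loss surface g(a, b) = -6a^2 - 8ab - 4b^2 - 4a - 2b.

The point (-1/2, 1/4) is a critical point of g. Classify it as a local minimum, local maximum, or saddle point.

local maximum

The Hessian of g is constant: H = [[-12, -8], [-8, -8]].
det(H) = (-12)·(-8) − (-8)² = 32.
det(H) > 0 and tr(H) = -20 < 0, so H is negative definite and the point is a local maximum.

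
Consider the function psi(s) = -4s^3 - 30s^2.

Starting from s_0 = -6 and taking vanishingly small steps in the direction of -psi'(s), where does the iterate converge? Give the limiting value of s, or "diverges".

psi'(s) = -12s(s + 5), so psi'(-6) = -72.
Gradient descent moves in the -psi' direction, i.e. s is increasing.
The nearest critical point in that direction is s = -5, where psi'' = 60 > 0 (a local minimum). The iterate converges there.

-5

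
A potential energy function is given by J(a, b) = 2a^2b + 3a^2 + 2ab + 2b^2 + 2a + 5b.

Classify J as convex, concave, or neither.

neither

The term 2a^2b is cubic, so the Hessian is not constant.
∂²J/∂a² = 4b + 6, which takes both signs as b varies (negative for sufficiently negative b). A diagonal entry of the Hessian changing sign means the Hessian is neither positive- nor negative-semidefinite on all of R^2.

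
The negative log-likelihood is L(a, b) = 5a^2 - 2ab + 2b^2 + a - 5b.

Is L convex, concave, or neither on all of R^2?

L is quadratic, so its Hessian is the constant matrix H = [[10, -2], [-2, 4]].
det(H) = 36, tr(H) = 14.
det(H) > 0 and tr(H) > 0, so H is positive definite everywhere: convex.

convex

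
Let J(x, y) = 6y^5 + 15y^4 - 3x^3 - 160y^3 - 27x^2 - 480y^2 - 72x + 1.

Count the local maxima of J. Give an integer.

2

J separates as a function of x plus a function of y, so ∇J=0 decouples.
∂J/∂x = -9(x + 2)(x + 4) = 0 at x ∈ {-4, -2}; ∂J/∂y = 30y(y - 4)(y + 2)(y + 4) = 0 at y ∈ {-4, -2, 0, 4}.
The Hessian is diagonal: diag(J_xx, J_yy). Second derivatives: J_xx(-4)=18, J_xx(-2)=-18; J_yy(-4)=-1920, J_yy(-2)=720, J_yy(0)=-960, J_yy(4)=5760.
Local maxima occur where both diagonal entries negative: (-2, -4), (-2, 0). Count: 2.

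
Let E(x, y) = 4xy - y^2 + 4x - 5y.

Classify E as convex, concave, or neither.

neither

E is quadratic, so its Hessian is the constant matrix H = [[0, 4], [4, -2]].
det(H) = -16, tr(H) = -2.
det(H) < 0, so H is indefinite: neither convex nor concave.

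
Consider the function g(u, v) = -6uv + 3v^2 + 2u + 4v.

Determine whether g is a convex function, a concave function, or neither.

neither

g is quadratic, so its Hessian is the constant matrix H = [[0, -6], [-6, 6]].
det(H) = -36, tr(H) = 6.
det(H) < 0, so H is indefinite: neither convex nor concave.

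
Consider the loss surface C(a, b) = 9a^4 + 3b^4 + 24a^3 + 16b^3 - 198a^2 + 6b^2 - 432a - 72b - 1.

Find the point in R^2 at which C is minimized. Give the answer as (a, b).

C(a,b) separates as P(a) + Q(b) − 1, so its minimum is min P + min Q − 1.
P'(a) = 36(a - 3)(a + 1)(a + 4) vanishes at a ∈ {-4, -1, 3}; Q'(b) = 12(b - 1)(b + 2)(b + 3) vanishes at b ∈ {-3, -2, 1}.
Local minima of P (where P''>0): P(-4)=-672, P(3)=-1701. Local minima of Q: Q(-3)=81, Q(1)=-47.
So the global minimum of C is P(3) + Q(1) − 1 = -1701 − 47 − 1 = -1749, attained at (3, 1).

(3, 1)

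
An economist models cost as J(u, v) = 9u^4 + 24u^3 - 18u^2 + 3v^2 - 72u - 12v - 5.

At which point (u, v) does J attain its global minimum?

J(u,v) separates as P(u) + Q(v) − 5, so its minimum is min P + min Q − 5.
P'(u) = 36(u - 1)(u + 1)(u + 2) vanishes at u ∈ {-2, -1, 1}; Q'(v) = 6v - 12 vanishes at v ∈ {2}.
Local minima of P (where P''>0): P(-2)=24, P(1)=-57. Local minima of Q: Q(2)=-12.
So the global minimum of J is P(1) + Q(2) − 5 = -57 − 12 − 5 = -74, attained at (1, 2).

(1, 2)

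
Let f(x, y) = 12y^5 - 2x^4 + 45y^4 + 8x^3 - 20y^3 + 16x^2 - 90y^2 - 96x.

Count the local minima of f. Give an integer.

f separates as a function of x plus a function of y, so ∇f=0 decouples.
∂f/∂x = -8(x - 3)(x - 2)(x + 2) = 0 at x ∈ {-2, 2, 3}; ∂f/∂y = 60y(y - 1)(y + 1)(y + 3) = 0 at y ∈ {-3, -1, 0, 1}.
The Hessian is diagonal: diag(f_xx, f_yy). Second derivatives: f_xx(-2)=-160, f_xx(2)=32, f_xx(3)=-40; f_yy(-3)=-1440, f_yy(-1)=240, f_yy(0)=-180, f_yy(1)=480.
Local minima occur where both diagonal entries positive: (2, -1), (2, 1). Count: 2.

2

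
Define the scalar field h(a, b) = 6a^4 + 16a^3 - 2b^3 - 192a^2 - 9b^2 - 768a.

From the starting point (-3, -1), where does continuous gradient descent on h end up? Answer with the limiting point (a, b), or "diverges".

(-4, -3)

h is separable, so gradient descent decouples: a follows -∂h/∂a, b follows -∂h/∂b.
∂h/∂a = 24(a - 4)(a + 2)(a + 4); at a=-3 this is 168, so a decreases.
∂h/∂b = -6b(b + 3); at b=-1 this is 12, so b decreases.
a converges to its nearest critical value -4 (a local min of the a-part); b converges to -3. The iterate converges to (-4, -3).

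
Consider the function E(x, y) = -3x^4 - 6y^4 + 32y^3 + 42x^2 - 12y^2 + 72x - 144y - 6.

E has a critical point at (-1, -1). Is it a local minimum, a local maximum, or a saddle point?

saddle point

The mixed partial ∂²E/∂x∂y is 0, so the Hessian at any point is diag(E_xx, E_yy) = diag(12(-3x^2 + 7), 24(-3y^2 + 8y - 1)).
At (-1, -1): H = diag(48, -288).
The eigenvalues have opposite signs, so H is indefinite: a saddle point.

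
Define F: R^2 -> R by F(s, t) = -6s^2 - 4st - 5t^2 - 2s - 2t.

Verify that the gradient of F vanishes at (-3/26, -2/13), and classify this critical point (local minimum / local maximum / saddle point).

∇F = (-12s - 4t - 2, -4s - 10t - 2); substituting (-3/26, -2/13) gives ∇F = (0, 0), so (-3/26, -2/13) is indeed a critical point.
The Hessian of F is constant: H = [[-12, -4], [-4, -10]].
det(H) = (-12)·(-10) − (-4)² = 104.
det(H) > 0 and tr(H) = -22 < 0, so H is negative definite and the point is a local maximum.

local maximum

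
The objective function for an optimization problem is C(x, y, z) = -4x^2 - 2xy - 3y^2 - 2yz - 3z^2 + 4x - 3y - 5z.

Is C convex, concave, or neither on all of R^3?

C is quadratic, so its Hessian is the constant matrix H = [[-8, -2, 0], [-2, -6, -2], [0, -2, -6]].
Leading principal minors: -8, 44, -232.
Signs alternate −, +, − ⇒ H ≺ 0 ⇒ concave.

concave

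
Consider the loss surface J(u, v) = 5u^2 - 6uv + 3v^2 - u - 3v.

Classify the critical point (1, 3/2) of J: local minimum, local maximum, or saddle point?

local minimum

The Hessian of J is constant: H = [[10, -6], [-6, 6]].
det(H) = 10·6 − (-6)² = 24.
det(H) > 0 and tr(H) = 16 > 0, so H is positive definite and the point is a local minimum.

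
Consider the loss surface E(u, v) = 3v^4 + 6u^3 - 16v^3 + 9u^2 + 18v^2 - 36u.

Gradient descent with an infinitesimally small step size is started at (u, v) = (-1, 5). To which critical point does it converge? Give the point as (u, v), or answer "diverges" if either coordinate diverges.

(1, 3)

E is separable, so gradient descent decouples: u follows -∂E/∂u, v follows -∂E/∂v.
∂E/∂u = 18(u - 1)(u + 2); at u=-1 this is -36, so u increases.
∂E/∂v = 12v(v - 3)(v - 1); at v=5 this is 480, so v decreases.
u converges to its nearest critical value 1 (a local min of the u-part); v converges to 3. The iterate converges to (1, 3).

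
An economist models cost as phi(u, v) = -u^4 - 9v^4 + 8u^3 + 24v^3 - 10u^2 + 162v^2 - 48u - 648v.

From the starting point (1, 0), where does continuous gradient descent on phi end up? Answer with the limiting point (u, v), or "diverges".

(3, 2)

phi is separable, so gradient descent decouples: u follows -∂phi/∂u, v follows -∂phi/∂v.
∂phi/∂u = -4(u - 4)(u - 3)(u + 1); at u=1 this is -48, so u increases.
∂phi/∂v = -36(v - 3)(v - 2)(v + 3); at v=0 this is -648, so v increases.
u converges to its nearest critical value 3 (a local min of the u-part); v converges to 2. The iterate converges to (3, 2).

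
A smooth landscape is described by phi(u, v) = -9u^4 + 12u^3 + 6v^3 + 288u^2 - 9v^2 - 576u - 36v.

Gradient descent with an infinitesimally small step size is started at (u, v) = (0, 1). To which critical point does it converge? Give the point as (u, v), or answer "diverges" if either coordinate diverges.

(1, 2)

phi is separable, so gradient descent decouples: u follows -∂phi/∂u, v follows -∂phi/∂v.
∂phi/∂u = -36(u - 4)(u - 1)(u + 4); at u=0 this is -576, so u increases.
∂phi/∂v = 18(v - 2)(v + 1); at v=1 this is -36, so v increases.
u converges to its nearest critical value 1 (a local min of the u-part); v converges to 2. The iterate converges to (1, 2).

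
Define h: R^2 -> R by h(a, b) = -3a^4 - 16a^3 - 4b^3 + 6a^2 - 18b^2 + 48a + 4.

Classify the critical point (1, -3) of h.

saddle point

The mixed partial ∂²h/∂a∂b is 0, so the Hessian at any point is diag(h_aa, h_bb) = diag(12(-3a^2 - 8a + 1), -12(2b + 3)).
At (1, -3): H = diag(-120, 36).
The eigenvalues have opposite signs, so H is indefinite: a saddle point.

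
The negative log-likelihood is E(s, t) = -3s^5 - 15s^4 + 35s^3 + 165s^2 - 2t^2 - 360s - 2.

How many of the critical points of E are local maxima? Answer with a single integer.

2

E separates as a function of s plus a function of t, so ∇E=0 decouples.
∂E/∂s = -15(s - 2)(s - 1)(s + 3)(s + 4) = 0 at s ∈ {-4, -3, 1, 2}; ∂E/∂t = -4t = 0 at t ∈ {0}.
The Hessian is diagonal: diag(E_ss, E_tt). Second derivatives: E_ss(-4)=450, E_ss(-3)=-300, E_ss(1)=300, E_ss(2)=-450; E_tt(0)=-4.
Local maxima occur where both diagonal entries negative: (-3, 0), (2, 0). Count: 2.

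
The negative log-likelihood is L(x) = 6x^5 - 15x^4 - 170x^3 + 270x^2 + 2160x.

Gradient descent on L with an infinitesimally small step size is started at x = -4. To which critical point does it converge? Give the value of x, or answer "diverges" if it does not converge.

L'(x) = 30(x - 4)(x - 3)(x + 2)(x + 3), so L'(-4) = 3360.
Gradient descent moves in the -L' direction, i.e. x is decreasing.
There is no critical point below x=-4, and L' keeps the same sign, so the iterate runs off to −∞.

diverges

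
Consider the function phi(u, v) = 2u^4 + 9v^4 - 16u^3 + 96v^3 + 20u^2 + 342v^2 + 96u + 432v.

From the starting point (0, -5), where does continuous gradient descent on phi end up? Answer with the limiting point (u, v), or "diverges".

phi is separable, so gradient descent decouples: u follows -∂phi/∂u, v follows -∂phi/∂v.
∂phi/∂u = 8(u - 4)(u - 3)(u + 1); at u=0 this is 96, so u decreases.
∂phi/∂v = 36(v + 1)(v + 3)(v + 4); at v=-5 this is -288, so v increases.
u converges to its nearest critical value -1 (a local min of the u-part); v converges to -4. The iterate converges to (-1, -4).

(-1, -4)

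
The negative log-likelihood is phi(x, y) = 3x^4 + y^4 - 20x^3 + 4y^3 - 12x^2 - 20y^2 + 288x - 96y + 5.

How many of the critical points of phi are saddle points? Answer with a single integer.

phi separates as a function of x plus a function of y, so ∇phi=0 decouples.
∂phi/∂x = 12(x - 4)(x - 3)(x + 2) = 0 at x ∈ {-2, 3, 4}; ∂phi/∂y = 4(y - 3)(y + 2)(y + 4) = 0 at y ∈ {-4, -2, 3}.
The Hessian is diagonal: diag(phi_xx, phi_yy). Second derivatives: phi_xx(-2)=360, phi_xx(3)=-60, phi_xx(4)=72; phi_yy(-4)=56, phi_yy(-2)=-40, phi_yy(3)=140.
Saddle points occur where the two diagonal entries have opposite signs: (-2, -2), (3, -4), (3, 3), (4, -2). Count: 4.

4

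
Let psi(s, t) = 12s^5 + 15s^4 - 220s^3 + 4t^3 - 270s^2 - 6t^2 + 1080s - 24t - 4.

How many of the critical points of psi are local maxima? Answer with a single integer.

2

psi separates as a function of s plus a function of t, so ∇psi=0 decouples.
∂psi/∂s = 60(s - 3)(s - 1)(s + 2)(s + 3) = 0 at s ∈ {-3, -2, 1, 3}; ∂psi/∂t = 12(t - 2)(t + 1) = 0 at t ∈ {-1, 2}.
The Hessian is diagonal: diag(psi_ss, psi_tt). Second derivatives: psi_ss(-3)=-1440, psi_ss(-2)=900, psi_ss(1)=-1440, psi_ss(3)=3600; psi_tt(-1)=-36, psi_tt(2)=36.
Local maxima occur where both diagonal entries negative: (-3, -1), (1, -1). Count: 2.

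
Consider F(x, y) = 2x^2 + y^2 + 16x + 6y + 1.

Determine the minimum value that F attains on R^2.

-40

F(x,y) separates as P(x) + Q(y) + 1, so its minimum is min P + min Q + 1.
P'(x) = 4x + 16 vanishes at x ∈ {-4}; Q'(y) = 2y + 6 vanishes at y ∈ {-3}.
Local minima of P (where P''>0): P(-4)=-32. Local minima of Q: Q(-3)=-9.
So the global minimum of F is P(-4) + Q(-3) + 1 = -32 − 9 + 1 = -40, attained at (-4, -3).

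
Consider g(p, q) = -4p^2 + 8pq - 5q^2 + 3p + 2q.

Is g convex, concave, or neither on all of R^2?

g is quadratic, so its Hessian is the constant matrix H = [[-8, 8], [8, -10]].
det(H) = 16, tr(H) = -18.
det(H) > 0 and tr(H) < 0, so H is negative definite everywhere: concave.

concave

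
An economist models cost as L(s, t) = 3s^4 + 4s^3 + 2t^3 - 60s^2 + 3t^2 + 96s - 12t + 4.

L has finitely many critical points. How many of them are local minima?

L separates as a function of s plus a function of t, so ∇L=0 decouples.
∂L/∂s = 12(s - 2)(s - 1)(s + 4) = 0 at s ∈ {-4, 1, 2}; ∂L/∂t = 6(t - 1)(t + 2) = 0 at t ∈ {-2, 1}.
The Hessian is diagonal: diag(L_ss, L_tt). Second derivatives: L_ss(-4)=360, L_ss(1)=-60, L_ss(2)=72; L_tt(-2)=-18, L_tt(1)=18.
Local minima occur where both diagonal entries positive: (-4, 1), (2, 1). Count: 2.

2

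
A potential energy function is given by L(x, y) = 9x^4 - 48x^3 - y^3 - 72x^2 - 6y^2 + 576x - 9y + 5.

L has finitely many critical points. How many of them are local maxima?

L separates as a function of x plus a function of y, so ∇L=0 decouples.
∂L/∂x = 36(x - 4)(x - 2)(x + 2) = 0 at x ∈ {-2, 2, 4}; ∂L/∂y = -3(y + 1)(y + 3) = 0 at y ∈ {-3, -1}.
The Hessian is diagonal: diag(L_xx, L_yy). Second derivatives: L_xx(-2)=864, L_xx(2)=-288, L_xx(4)=432; L_yy(-3)=6, L_yy(-1)=-6.
Local maxima occur where both diagonal entries negative: (2, -1). Count: 1.

1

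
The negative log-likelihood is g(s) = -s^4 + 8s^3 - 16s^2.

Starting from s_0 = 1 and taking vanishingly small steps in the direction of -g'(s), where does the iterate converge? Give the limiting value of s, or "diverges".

g'(s) = -4s(s - 4)(s - 2), so g'(1) = -12.
Gradient descent moves in the -g' direction, i.e. s is increasing.
The nearest critical point in that direction is s = 2, where g'' = 16 > 0 (a local minimum). The iterate converges there.

2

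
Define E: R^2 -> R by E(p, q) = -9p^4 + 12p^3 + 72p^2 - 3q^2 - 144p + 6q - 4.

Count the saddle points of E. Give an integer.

1

E separates as a function of p plus a function of q, so ∇E=0 decouples.
∂E/∂p = -36(p - 2)(p - 1)(p + 2) = 0 at p ∈ {-2, 1, 2}; ∂E/∂q = -6(q - 1) = 0 at q ∈ {1}.
The Hessian is diagonal: diag(E_pp, E_qq). Second derivatives: E_pp(-2)=-432, E_pp(1)=108, E_pp(2)=-144; E_qq(1)=-6.
Saddle points occur where the two diagonal entries have opposite signs: (1, 1). Count: 1.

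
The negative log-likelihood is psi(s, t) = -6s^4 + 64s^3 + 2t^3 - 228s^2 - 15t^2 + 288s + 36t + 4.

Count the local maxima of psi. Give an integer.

psi separates as a function of s plus a function of t, so ∇psi=0 decouples.
∂psi/∂s = -24(s - 4)(s - 3)(s - 1) = 0 at s ∈ {1, 3, 4}; ∂psi/∂t = 6(t - 3)(t - 2) = 0 at t ∈ {2, 3}.
The Hessian is diagonal: diag(psi_ss, psi_tt). Second derivatives: psi_ss(1)=-144, psi_ss(3)=48, psi_ss(4)=-72; psi_tt(2)=-6, psi_tt(3)=6.
Local maxima occur where both diagonal entries negative: (1, 2), (4, 2). Count: 2.

2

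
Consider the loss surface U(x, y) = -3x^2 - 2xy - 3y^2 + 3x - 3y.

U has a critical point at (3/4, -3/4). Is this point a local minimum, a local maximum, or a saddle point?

local maximum

The Hessian of U is constant: H = [[-6, -2], [-2, -6]].
det(H) = (-6)·(-6) − (-2)² = 32.
det(H) > 0 and tr(H) = -12 < 0, so H is negative definite and the point is a local maximum.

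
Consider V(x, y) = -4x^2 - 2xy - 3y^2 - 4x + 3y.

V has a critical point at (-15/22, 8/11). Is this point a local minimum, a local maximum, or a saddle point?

The Hessian of V is constant: H = [[-8, -2], [-2, -6]].
det(H) = (-8)·(-6) − (-2)² = 44.
det(H) > 0 and tr(H) = -14 < 0, so H is negative definite and the point is a local maximum.

local maximum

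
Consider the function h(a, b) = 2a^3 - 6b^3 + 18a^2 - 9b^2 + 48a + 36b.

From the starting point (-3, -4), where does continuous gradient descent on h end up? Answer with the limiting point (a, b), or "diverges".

h is separable, so gradient descent decouples: a follows -∂h/∂a, b follows -∂h/∂b.
∂h/∂a = 6(a + 2)(a + 4); at a=-3 this is -6, so a increases.
∂h/∂b = -18(b - 1)(b + 2); at b=-4 this is -180, so b increases.
a converges to its nearest critical value -2 (a local min of the a-part); b converges to -2. The iterate converges to (-2, -2).

(-2, -2)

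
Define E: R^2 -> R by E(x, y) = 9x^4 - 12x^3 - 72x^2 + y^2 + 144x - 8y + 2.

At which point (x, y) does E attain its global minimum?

(-2, 4)

E(x,y) separates as P(x) + Q(y) + 2, so its minimum is min P + min Q + 2.
P'(x) = 36(x - 2)(x - 1)(x + 2) vanishes at x ∈ {-2, 1, 2}; Q'(y) = 2y - 8 vanishes at y ∈ {4}.
Local minima of P (where P''>0): P(-2)=-336, P(2)=48. Local minima of Q: Q(4)=-16.
So the global minimum of E is P(-2) + Q(4) + 2 = -336 − 16 + 2 = -350, attained at (-2, 4).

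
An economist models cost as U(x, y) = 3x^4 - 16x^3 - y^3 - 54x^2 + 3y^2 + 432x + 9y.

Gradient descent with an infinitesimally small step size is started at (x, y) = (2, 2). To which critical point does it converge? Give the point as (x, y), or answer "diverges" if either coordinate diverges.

U is separable, so gradient descent decouples: x follows -∂U/∂x, y follows -∂U/∂y.
∂U/∂x = 12(x - 4)(x - 3)(x + 3); at x=2 this is 120, so x decreases.
∂U/∂y = -3(y - 3)(y + 1); at y=2 this is 9, so y decreases.
x converges to its nearest critical value -3 (a local min of the x-part); y converges to -1. The iterate converges to (-3, -1).

(-3, -1)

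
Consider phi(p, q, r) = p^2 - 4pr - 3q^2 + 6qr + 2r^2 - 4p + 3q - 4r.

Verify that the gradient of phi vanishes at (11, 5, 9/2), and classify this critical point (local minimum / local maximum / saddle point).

∇phi = (2p - 4r - 4, -6q + 6r + 3, -4p + 6q + 4r - 4); substituting (11, 5, 9/2) gives ∇phi = (0, 0, 0), so (11, 5, 9/2) is indeed a critical point.
The Hessian is constant: H = [[2, 0, -4], [0, -6, 6], [-4, 6, 4]].
Leading principal minors: Δ₁ = 2, Δ₂ = -12, Δ₃ = -24.
The minors fit neither the all-positive nor the alternating-sign pattern, so H is indefinite: a saddle point.

saddle point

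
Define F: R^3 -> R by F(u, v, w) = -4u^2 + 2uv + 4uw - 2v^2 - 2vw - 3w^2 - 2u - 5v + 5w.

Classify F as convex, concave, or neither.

F is quadratic, so its Hessian is the constant matrix H = [[-8, 2, 4], [2, -4, -2], [4, -2, -6]].
Leading principal minors: -8, 28, -104.
Signs alternate −, +, − ⇒ H ≺ 0 ⇒ concave.

concave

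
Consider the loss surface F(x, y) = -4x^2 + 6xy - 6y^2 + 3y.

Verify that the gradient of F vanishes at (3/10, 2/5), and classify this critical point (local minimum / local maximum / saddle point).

∇F = (-8x + 6y, 6x - 12y + 3); substituting (3/10, 2/5) gives ∇F = (0, 0), so (3/10, 2/5) is indeed a critical point.
The Hessian of F is constant: H = [[-8, 6], [6, -12]].
det(H) = (-8)·(-12) − 6² = 60.
det(H) > 0 and tr(H) = -20 < 0, so H is negative definite and the point is a local maximum.

local maximum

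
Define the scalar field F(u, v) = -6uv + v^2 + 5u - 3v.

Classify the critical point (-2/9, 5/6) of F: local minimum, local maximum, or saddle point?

The Hessian of F is constant: H = [[0, -6], [-6, 2]].
det(H) = 0·2 − (-6)² = -36.
Since det(H) < 0, H is indefinite and the critical point is a saddle point.

saddle point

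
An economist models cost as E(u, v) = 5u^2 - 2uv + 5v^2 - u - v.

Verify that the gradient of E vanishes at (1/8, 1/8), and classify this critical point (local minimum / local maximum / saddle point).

local minimum

∇E = (10u - 2v - 1, -2u + 10v - 1); substituting (1/8, 1/8) gives ∇E = (0, 0), so (1/8, 1/8) is indeed a critical point.
The Hessian of E is constant: H = [[10, -2], [-2, 10]].
det(H) = 10·10 − (-2)² = 96.
det(H) > 0 and tr(H) = 20 > 0, so H is positive definite and the point is a local minimum.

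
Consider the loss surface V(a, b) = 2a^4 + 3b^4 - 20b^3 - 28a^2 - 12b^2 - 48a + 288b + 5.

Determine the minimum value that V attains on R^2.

-645

V(a,b) separates as P(a) + Q(b) + 5, so its minimum is min P + min Q + 5.
P'(a) = 8(a - 3)(a + 1)(a + 2) vanishes at a ∈ {-2, -1, 3}; Q'(b) = 12(b - 4)(b - 3)(b + 2) vanishes at b ∈ {-2, 3, 4}.
Local minima of P (where P''>0): P(-2)=16, P(3)=-234. Local minima of Q: Q(-2)=-416, Q(4)=448.
So the global minimum of V is P(3) + Q(-2) + 5 = -234 − 416 + 5 = -645, attained at (3, -2).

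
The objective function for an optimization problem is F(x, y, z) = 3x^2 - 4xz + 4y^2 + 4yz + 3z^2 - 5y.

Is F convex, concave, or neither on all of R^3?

F is quadratic, so its Hessian is the constant matrix H = [[6, 0, -4], [0, 8, 4], [-4, 4, 6]].
Leading principal minors: 6, 48, 64.
All positive ⇒ H ≻ 0 ⇒ convex.

convex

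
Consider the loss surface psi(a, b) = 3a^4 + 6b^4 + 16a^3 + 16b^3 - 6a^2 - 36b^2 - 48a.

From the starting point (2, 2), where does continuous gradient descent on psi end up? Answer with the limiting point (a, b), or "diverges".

(1, 1)

psi is separable, so gradient descent decouples: a follows -∂psi/∂a, b follows -∂psi/∂b.
∂psi/∂a = 12(a - 1)(a + 1)(a + 4); at a=2 this is 216, so a decreases.
∂psi/∂b = 24b(b - 1)(b + 3); at b=2 this is 240, so b decreases.
a converges to its nearest critical value 1 (a local min of the a-part); b converges to 1. The iterate converges to (1, 1).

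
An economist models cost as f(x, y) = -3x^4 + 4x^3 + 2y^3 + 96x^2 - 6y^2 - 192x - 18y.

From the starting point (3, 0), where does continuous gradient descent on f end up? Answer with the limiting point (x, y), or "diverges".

f is separable, so gradient descent decouples: x follows -∂f/∂x, y follows -∂f/∂y.
∂f/∂x = -12(x - 4)(x - 1)(x + 4); at x=3 this is 168, so x decreases.
∂f/∂y = 6(y - 3)(y + 1); at y=0 this is -18, so y increases.
x converges to its nearest critical value 1 (a local min of the x-part); y converges to 3. The iterate converges to (1, 3).

(1, 3)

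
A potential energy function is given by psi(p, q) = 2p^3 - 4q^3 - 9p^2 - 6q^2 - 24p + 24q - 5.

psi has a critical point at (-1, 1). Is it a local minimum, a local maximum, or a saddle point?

The mixed partial ∂²psi/∂p∂q is 0, so the Hessian at any point is diag(psi_pp, psi_qq) = diag(6(2p - 3), -12(2q + 1)).
At (-1, 1): H = diag(-30, -36).
Both eigenvalues are negative, so H is negative definite: a local maximum.

local maximum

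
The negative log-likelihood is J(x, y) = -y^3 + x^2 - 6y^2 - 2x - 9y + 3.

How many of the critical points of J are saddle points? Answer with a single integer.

1

J separates as a function of x plus a function of y, so ∇J=0 decouples.
∂J/∂x = 2(x - 1) = 0 at x ∈ {1}; ∂J/∂y = -3(y + 1)(y + 3) = 0 at y ∈ {-3, -1}.
The Hessian is diagonal: diag(J_xx, J_yy). Second derivatives: J_xx(1)=2; J_yy(-3)=6, J_yy(-1)=-6.
Saddle points occur where the two diagonal entries have opposite signs: (1, -1). Count: 1.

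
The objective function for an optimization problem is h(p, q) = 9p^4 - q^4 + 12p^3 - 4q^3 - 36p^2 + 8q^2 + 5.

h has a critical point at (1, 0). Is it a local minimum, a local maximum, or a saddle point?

The mixed partial ∂²h/∂p∂q is 0, so the Hessian at any point is diag(h_pp, h_qq) = diag(36(3p^2 + 2p - 2), 4(-3q^2 - 6q + 4)).
At (1, 0): H = diag(108, 16).
Both eigenvalues are positive, so H is positive definite: a local minimum.

local minimum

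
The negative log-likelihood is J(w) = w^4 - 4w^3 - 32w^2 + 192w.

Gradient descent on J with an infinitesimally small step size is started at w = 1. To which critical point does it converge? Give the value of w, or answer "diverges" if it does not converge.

J'(w) = 4(w - 4)(w - 3)(w + 4), so J'(1) = 120.
Gradient descent moves in the -J' direction, i.e. w is decreasing.
The nearest critical point in that direction is w = -4, where J'' = 224 > 0 (a local minimum). The iterate converges there.

-4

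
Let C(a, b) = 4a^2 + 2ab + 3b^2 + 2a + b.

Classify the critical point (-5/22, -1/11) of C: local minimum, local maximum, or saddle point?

local minimum

The Hessian of C is constant: H = [[8, 2], [2, 6]].
det(H) = 8·6 − 2² = 44.
det(H) > 0 and tr(H) = 14 > 0, so H is positive definite and the point is a local minimum.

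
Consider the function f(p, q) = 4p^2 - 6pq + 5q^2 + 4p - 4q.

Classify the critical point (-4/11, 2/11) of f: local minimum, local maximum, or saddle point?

local minimum

The Hessian of f is constant: H = [[8, -6], [-6, 10]].
det(H) = 8·10 − (-6)² = 44.
det(H) > 0 and tr(H) = 18 > 0, so H is positive definite and the point is a local minimum.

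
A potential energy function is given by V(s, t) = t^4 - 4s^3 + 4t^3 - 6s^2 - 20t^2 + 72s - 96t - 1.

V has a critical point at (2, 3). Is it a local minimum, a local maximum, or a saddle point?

saddle point

The mixed partial ∂²V/∂s∂t is 0, so the Hessian at any point is diag(V_ss, V_tt) = diag(-12(2s + 1), 4(3t^2 + 6t - 10)).
At (2, 3): H = diag(-60, 140).
The eigenvalues have opposite signs, so H is indefinite: a saddle point.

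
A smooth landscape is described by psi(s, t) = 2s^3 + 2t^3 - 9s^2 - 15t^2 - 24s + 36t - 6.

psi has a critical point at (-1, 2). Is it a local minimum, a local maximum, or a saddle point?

local maximum

The mixed partial ∂²psi/∂s∂t is 0, so the Hessian at any point is diag(psi_ss, psi_tt) = diag(6(2s - 3), 6(2t - 5)).
At (-1, 2): H = diag(-30, -6).
Both eigenvalues are negative, so H is negative definite: a local maximum.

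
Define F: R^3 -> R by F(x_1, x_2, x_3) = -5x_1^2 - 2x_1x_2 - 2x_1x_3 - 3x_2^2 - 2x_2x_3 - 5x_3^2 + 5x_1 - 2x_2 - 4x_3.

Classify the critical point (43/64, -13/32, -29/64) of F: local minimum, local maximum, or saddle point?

The Hessian is constant: H = [[-10, -2, -2], [-2, -6, -2], [-2, -2, -10]].
Leading principal minors: Δ₁ = -10, Δ₂ = 56, Δ₃ = -512.
The minors alternate sign starting negative (−, +, −), so H is negative definite: a local maximum.

local maximum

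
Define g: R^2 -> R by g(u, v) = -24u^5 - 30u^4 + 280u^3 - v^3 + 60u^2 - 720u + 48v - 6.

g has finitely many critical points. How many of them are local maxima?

2

g separates as a function of u plus a function of v, so ∇g=0 decouples.
∂g/∂u = -120(u - 2)(u - 1)(u + 1)(u + 3) = 0 at u ∈ {-3, -1, 1, 2}; ∂g/∂v = -3(v - 4)(v + 4) = 0 at v ∈ {-4, 4}.
The Hessian is diagonal: diag(g_uu, g_vv). Second derivatives: g_uu(-3)=4800, g_uu(-1)=-1440, g_uu(1)=960, g_uu(2)=-1800; g_vv(-4)=24, g_vv(4)=-24.
Local maxima occur where both diagonal entries negative: (-1, 4), (2, 4). Count: 2.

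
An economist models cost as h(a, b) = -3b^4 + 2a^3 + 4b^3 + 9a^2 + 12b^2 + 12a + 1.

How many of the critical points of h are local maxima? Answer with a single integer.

h separates as a function of a plus a function of b, so ∇h=0 decouples.
∂h/∂a = 6(a + 1)(a + 2) = 0 at a ∈ {-2, -1}; ∂h/∂b = -12b(b - 2)(b + 1) = 0 at b ∈ {-1, 0, 2}.
The Hessian is diagonal: diag(h_aa, h_bb). Second derivatives: h_aa(-2)=-6, h_aa(-1)=6; h_bb(-1)=-36, h_bb(0)=24, h_bb(2)=-72.
Local maxima occur where both diagonal entries negative: (-2, -1), (-2, 2). Count: 2.

2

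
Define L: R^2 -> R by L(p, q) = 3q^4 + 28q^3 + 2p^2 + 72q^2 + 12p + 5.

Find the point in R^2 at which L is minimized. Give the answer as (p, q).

L(p,q) separates as A(p) + B(q) + 5, so its minimum is min A + min B + 5.
A'(p) = 4p + 12 vanishes at p ∈ {-3}; B'(q) = 12q(q + 3)(q + 4) vanishes at q ∈ {-4, -3, 0}.
Local minima of A (where A''>0): A(-3)=-18. Local minima of B: B(-4)=128, B(0)=0.
So the global minimum of L is A(-3) + B(0) + 5 = -18 + 0 + 5 = -13, attained at (-3, 0).

(-3, 0)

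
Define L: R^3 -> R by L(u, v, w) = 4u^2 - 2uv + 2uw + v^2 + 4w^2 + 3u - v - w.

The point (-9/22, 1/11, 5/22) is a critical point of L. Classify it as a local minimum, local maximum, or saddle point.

local minimum

The Hessian is constant: H = [[8, -2, 2], [-2, 2, 0], [2, 0, 8]].
Leading principal minors: Δ₁ = 8, Δ₂ = 12, Δ₃ = 88.
All leading minors are positive, so H is positive definite: a local minimum.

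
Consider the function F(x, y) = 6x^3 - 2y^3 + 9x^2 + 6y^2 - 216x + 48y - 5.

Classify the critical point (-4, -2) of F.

The mixed partial ∂²F/∂x∂y is 0, so the Hessian at any point is diag(F_xx, F_yy) = diag(18(2x + 1), 12(-y + 1)).
At (-4, -2): H = diag(-126, 36).
The eigenvalues have opposite signs, so H is indefinite: a saddle point.

saddle point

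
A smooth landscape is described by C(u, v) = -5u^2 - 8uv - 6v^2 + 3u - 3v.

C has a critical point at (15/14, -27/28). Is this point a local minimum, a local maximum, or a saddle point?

The Hessian of C is constant: H = [[-10, -8], [-8, -12]].
det(H) = (-10)·(-12) − (-8)² = 56.
det(H) > 0 and tr(H) = -22 < 0, so H is negative definite and the point is a local maximum.

local maximum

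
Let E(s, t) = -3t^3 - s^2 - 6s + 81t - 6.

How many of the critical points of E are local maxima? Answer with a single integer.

1

E separates as a function of s plus a function of t, so ∇E=0 decouples.
∂E/∂s = -2(s + 3) = 0 at s ∈ {-3}; ∂E/∂t = -9(t - 3)(t + 3) = 0 at t ∈ {-3, 3}.
The Hessian is diagonal: diag(E_ss, E_tt). Second derivatives: E_ss(-3)=-2; E_tt(-3)=54, E_tt(3)=-54.
Local maxima occur where both diagonal entries negative: (-3, 3). Count: 1.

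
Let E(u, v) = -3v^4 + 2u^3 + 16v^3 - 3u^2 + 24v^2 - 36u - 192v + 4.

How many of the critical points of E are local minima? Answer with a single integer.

1

E separates as a function of u plus a function of v, so ∇E=0 decouples.
∂E/∂u = 6(u - 3)(u + 2) = 0 at u ∈ {-2, 3}; ∂E/∂v = -12(v - 4)(v - 2)(v + 2) = 0 at v ∈ {-2, 2, 4}.
The Hessian is diagonal: diag(E_uu, E_vv). Second derivatives: E_uu(-2)=-30, E_uu(3)=30; E_vv(-2)=-288, E_vv(2)=96, E_vv(4)=-144.
Local minima occur where both diagonal entries positive: (3, 2). Count: 1.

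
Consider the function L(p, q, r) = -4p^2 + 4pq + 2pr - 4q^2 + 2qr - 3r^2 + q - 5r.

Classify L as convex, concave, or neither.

L is quadratic, so its Hessian is the constant matrix H = [[-8, 4, 2], [4, -8, 2], [2, 2, -6]].
Leading principal minors: -8, 48, -192.
Signs alternate −, +, − ⇒ H ≺ 0 ⇒ concave.

concave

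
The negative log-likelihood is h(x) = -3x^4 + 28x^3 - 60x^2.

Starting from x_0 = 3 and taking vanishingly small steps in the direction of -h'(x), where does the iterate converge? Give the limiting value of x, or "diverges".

2

h'(x) = -12x(x - 5)(x - 2), so h'(3) = 72.
Gradient descent moves in the -h' direction, i.e. x is decreasing.
The nearest critical point in that direction is x = 2, where h'' = 72 > 0 (a local minimum). The iterate converges there.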